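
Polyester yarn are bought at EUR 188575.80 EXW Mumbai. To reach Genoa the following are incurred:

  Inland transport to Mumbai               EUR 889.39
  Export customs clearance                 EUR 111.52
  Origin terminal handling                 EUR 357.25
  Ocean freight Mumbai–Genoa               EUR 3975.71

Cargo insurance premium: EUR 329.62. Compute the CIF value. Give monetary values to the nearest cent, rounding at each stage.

CIF value: EUR 194239.29

CIF = EXW price + pre-shipment costs + freight + insurance
CIF = 188575.80 + 889.39 + 111.52 + 357.25 + 3975.71 + 329.62 = 194239.29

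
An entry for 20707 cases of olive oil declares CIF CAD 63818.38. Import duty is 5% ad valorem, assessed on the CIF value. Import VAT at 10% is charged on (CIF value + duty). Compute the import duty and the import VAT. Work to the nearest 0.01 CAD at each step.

Import duty: CAD 3190.92; import VAT: CAD 6700.93

Import duty = 63818.38 × 5% = 3190.92
VAT base = CIF + duty = 63818.38 + 3190.92 = 67009.30
Import VAT = 67009.30 × 10% = 6700.93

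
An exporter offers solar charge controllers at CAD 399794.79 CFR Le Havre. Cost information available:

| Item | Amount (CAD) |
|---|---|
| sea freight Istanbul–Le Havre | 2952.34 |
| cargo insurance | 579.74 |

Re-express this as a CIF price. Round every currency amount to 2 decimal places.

Not relevant to the conversion: freight — on the seller under both CFR and CIF; already in the CFR price and stays in the CIF price.
From CFR to CIF, the seller additionally bears: insurance.
CIF price = 399794.79 + 579.74 = 400374.53

CIF price: CAD 400374.53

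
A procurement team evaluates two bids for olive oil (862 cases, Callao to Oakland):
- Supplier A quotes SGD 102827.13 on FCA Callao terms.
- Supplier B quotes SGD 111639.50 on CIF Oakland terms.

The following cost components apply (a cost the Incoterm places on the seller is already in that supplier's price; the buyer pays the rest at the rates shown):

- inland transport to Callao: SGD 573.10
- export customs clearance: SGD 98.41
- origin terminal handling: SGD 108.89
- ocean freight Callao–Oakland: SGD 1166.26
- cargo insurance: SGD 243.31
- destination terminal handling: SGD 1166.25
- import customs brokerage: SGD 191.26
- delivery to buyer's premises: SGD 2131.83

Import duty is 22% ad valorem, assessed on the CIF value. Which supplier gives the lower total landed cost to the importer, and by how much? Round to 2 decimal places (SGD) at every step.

Supplier A (FCA):
CIF value = FCA price + origin terminal + freight + insurance = 102827.13 + 108.89 + 1166.26 + 243.31 = 104345.59
Import duty = 104345.59 × 22% = 22956.03
Buyer bears (A): 108.89 + 1166.26 + 243.31 + 1166.25 + 191.26 + 2131.83 = 5007.80
Landed cost (A) = invoice 102827.13 + 5007.80 + duty 22956.03 = 130790.96
Supplier B (CIF):
The CIF price already equals the CIF value: 111639.50
Import duty = 111639.50 × 22% = 24560.69
Buyer bears (B): 1166.25 + 191.26 + 2131.83 = 3489.34
Landed cost (B) = invoice 111639.50 + 3489.34 + duty 24560.69 = 139689.53
Difference = |130790.96 − 139689.53| = 8898.57

Supplier A is cheaper by SGD 8898.57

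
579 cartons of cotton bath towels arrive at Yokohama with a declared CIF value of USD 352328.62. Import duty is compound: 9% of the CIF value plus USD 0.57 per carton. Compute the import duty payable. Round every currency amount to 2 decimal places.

Ad valorem component: 352328.62 × 9% = 31709.58
Specific component: 579 × 0.57 = 330.03
Import duty = 31709.58 + 330.03 = 32039.61

Import duty: USD 32039.61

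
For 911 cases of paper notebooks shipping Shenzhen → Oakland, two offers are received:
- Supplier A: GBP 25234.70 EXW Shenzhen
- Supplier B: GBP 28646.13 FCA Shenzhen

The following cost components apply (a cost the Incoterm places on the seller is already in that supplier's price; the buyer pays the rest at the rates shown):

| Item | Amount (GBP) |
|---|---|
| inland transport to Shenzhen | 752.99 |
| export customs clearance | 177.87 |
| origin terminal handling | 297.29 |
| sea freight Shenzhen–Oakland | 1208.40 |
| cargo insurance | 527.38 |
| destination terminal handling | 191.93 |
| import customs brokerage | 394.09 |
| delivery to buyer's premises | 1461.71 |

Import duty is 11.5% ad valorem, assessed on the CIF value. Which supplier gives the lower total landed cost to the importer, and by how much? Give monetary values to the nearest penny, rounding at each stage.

Supplier A is cheaper by GBP 2765.84

Supplier A (EXW):
CIF value = EXW price + inland to port + export clearance + origin terminal + freight + insurance = 25234.70 + 752.99 + 177.87 + 297.29 + 1208.40 + 527.38 = 28198.63
Import duty = 28198.63 × 11.5% = 3242.84
Buyer bears (A): 752.99 + 177.87 + 297.29 + 1208.40 + 527.38 + 191.93 + 394.09 + 1461.71 = 5011.66
Landed cost (A) = invoice 25234.70 + 5011.66 + duty 3242.84 = 33489.20
Supplier B (FCA):
CIF value = FCA price + origin terminal + freight + insurance = 28646.13 + 297.29 + 1208.40 + 527.38 = 30679.20
Import duty = 30679.20 × 11.5% = 3528.11
Buyer bears (B): 297.29 + 1208.40 + 527.38 + 191.93 + 394.09 + 1461.71 = 4080.80
Landed cost (B) = invoice 28646.13 + 4080.80 + duty 3528.11 = 36255.04
Difference = |33489.20 − 36255.04| = 2765.84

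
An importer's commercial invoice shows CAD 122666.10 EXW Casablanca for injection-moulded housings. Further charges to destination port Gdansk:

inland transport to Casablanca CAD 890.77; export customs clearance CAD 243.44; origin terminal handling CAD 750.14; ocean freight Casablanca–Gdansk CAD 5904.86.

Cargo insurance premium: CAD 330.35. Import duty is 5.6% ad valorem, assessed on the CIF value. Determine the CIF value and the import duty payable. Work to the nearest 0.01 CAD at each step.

CIF value: CAD 130785.66; import duty: CAD 7324.00

CIF = EXW price + pre-shipment costs + freight + insurance
CIF = 122666.10 + 890.77 + 243.44 + 750.14 + 5904.86 + 330.35 = 130785.66
Import duty = 130785.66 × 5.6% = 7324.00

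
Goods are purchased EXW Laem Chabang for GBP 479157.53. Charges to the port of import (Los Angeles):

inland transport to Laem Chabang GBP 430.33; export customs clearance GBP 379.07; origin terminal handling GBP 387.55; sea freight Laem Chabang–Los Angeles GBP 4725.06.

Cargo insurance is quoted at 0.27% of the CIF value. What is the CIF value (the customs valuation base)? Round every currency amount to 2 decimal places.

Let C be the CIF value. C = EXW price + pre-shipment costs + freight + 0.27% × C
C − 0.27% × C = 479157.53 + 430.33 + 379.07 + 387.55 + 4725.06
0.9973 × C = 485079.54
C = 485079.54 / 0.9973 = 486392.80
Insurance premium = 0.27% × 486392.80 = 1313.26

CIF value: GBP 486392.80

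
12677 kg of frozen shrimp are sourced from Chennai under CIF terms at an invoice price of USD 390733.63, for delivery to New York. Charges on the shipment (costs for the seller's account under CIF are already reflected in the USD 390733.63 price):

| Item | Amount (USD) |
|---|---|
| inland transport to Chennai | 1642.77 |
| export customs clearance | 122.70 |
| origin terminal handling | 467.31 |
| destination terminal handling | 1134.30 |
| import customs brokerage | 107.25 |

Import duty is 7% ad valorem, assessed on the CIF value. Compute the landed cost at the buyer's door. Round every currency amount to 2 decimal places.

Total landed cost: USD 419326.53

CIF: the seller pays costs through ocean freight and marine insurance to the destination port.
Already in the invoice (seller's account under CIF): inland to port, export clearance, origin terminal — exclude.
The CIF price already equals the CIF value: 390733.63
Import duty = 390733.63 × 7% = 27351.35
Buyer bears: destination terminal 1134.30 + brokerage 107.25 + duty 27351.35 = 28592.90
Landed cost = invoice 390733.63 + 28592.90 = 419326.53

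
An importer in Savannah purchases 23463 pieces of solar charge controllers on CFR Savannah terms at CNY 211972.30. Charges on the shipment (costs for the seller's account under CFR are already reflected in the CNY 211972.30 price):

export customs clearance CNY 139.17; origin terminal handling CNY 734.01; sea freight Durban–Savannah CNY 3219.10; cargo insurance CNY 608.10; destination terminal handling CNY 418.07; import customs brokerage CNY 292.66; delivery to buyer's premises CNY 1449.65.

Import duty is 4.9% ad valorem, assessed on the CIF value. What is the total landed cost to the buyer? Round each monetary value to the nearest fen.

Total landed cost: CNY 225157.22

CFR: the seller pays costs through ocean freight to the destination port, but not insurance.
Already in the invoice (seller's account under CFR): export clearance, origin terminal, freight — exclude.
CIF value = CFR price + insurance = 211972.30 + 608.10 = 212580.40
Import duty = 212580.40 × 4.9% = 10416.44
Buyer bears: insurance 608.10 + destination terminal 418.07 + brokerage 292.66 + delivery 1449.65 + duty 10416.44 = 13184.92
Landed cost = invoice 211972.30 + 13184.92 = 225157.22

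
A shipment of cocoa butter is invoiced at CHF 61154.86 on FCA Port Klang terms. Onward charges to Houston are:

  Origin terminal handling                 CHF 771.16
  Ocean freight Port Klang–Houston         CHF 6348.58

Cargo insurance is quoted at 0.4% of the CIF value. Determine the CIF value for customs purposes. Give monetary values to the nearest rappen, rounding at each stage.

Let C be the CIF value. C = FCA price + pre-shipment costs + freight + 0.4% × C
C − 0.4% × C = 61154.86 + 771.16 + 6348.58
0.996 × C = 68274.60
C = 68274.60 / 0.996 = 68548.80
Insurance premium = 0.4% × 68548.80 = 274.20

CIF value: CHF 68548.80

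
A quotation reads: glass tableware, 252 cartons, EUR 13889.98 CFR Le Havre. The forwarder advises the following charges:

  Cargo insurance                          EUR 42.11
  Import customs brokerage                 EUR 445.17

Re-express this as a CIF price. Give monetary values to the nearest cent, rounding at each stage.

Not relevant to the conversion: brokerage — on the buyer under both terms; not part of either seller's price.
From CFR to CIF, the seller additionally bears: insurance.
CIF price = 13889.98 + 42.11 = 13932.09

CIF price: EUR 13932.09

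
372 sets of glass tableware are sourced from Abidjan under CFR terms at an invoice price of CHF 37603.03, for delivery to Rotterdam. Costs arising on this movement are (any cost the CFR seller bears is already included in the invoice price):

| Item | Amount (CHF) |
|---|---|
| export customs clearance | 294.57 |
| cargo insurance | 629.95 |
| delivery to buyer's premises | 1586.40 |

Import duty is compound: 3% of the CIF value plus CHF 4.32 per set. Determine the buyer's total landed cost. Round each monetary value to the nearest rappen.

Total landed cost: CHF 42573.41

CFR: the seller pays costs through ocean freight to the destination port, but not insurance.
Already in the invoice (seller's account under CFR): export clearance — exclude.
CIF value = CFR price + insurance = 37603.03 + 629.95 = 38232.98
Ad valorem component: 38232.98 × 3% = 1146.99
Specific component: 372 × 4.32 = 1607.04
Import duty = 1146.99 + 1607.04 = 2754.03
Buyer bears: insurance 629.95 + delivery 1586.40 + duty 2754.03 = 4970.38
Landed cost = invoice 37603.03 + 4970.38 = 42573.41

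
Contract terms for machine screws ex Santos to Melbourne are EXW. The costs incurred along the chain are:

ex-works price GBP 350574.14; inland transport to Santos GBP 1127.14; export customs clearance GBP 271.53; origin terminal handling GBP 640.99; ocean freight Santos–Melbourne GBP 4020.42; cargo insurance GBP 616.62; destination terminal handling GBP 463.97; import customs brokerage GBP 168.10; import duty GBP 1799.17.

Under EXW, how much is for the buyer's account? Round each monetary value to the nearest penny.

Buyer's account: GBP 9107.94

EXW: the seller makes goods available at their premises; the buyer bears all onward costs.
Seller's account: goods 350574.14 = 350574.14
Buyer's account: inland to port 1127.14 + export clearance 271.53 + origin terminal 640.99 + freight 4020.42 + insurance 616.62 + destination terminal 463.97 + brokerage 168.10 + duty 1799.17 = 9107.94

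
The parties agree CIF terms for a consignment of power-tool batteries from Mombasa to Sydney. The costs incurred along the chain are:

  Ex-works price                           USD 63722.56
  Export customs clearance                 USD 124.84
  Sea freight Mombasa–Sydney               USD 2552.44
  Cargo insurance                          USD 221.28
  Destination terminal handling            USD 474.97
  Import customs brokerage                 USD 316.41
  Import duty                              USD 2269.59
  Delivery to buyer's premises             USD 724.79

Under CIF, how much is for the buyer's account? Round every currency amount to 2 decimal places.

CIF: the seller pays costs through ocean freight and marine insurance to the destination port.
Seller's account: goods 63722.56 + export clearance 124.84 + freight 2552.44 + insurance 221.28 = 66621.12
Buyer's account: destination terminal 474.97 + brokerage 316.41 + duty 2269.59 + delivery 724.79 = 3785.76

Buyer's account: USD 3785.76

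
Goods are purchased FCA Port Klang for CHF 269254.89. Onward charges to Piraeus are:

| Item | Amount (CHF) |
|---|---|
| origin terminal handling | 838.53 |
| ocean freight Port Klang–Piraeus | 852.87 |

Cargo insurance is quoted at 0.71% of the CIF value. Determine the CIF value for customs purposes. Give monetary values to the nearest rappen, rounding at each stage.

CIF value: CHF 272883.76

Let C be the CIF value. C = FCA price + pre-shipment costs + freight + 0.71% × C
C − 0.71% × C = 269254.89 + 838.53 + 852.87
0.9929 × C = 270946.29
C = 270946.29 / 0.9929 = 272883.76
Insurance premium = 0.71% × 272883.76 = 1937.47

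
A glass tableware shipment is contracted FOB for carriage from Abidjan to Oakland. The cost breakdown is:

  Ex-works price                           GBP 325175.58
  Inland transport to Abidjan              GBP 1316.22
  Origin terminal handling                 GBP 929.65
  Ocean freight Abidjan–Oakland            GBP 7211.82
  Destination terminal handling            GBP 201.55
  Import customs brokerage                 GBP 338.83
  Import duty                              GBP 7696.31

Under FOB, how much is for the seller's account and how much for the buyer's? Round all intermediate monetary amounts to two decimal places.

FOB: the seller bears costs until goods are on board at the origin port; the buyer bears freight, insurance and all costs thereafter.
Seller's account: goods 325175.58 + inland to port 1316.22 + origin terminal 929.65 = 327421.45
Buyer's account: freight 7211.82 + destination terminal 201.55 + brokerage 338.83 + duty 7696.31 = 15448.51

Seller: GBP 327421.45; buyer: GBP 15448.51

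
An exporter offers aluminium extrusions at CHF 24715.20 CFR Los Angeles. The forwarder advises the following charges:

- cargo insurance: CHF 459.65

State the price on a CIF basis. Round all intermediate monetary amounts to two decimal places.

From CFR to CIF, the seller additionally bears: insurance.
CIF price = 24715.20 + 459.65 = 25174.85

CIF price: CHF 25174.85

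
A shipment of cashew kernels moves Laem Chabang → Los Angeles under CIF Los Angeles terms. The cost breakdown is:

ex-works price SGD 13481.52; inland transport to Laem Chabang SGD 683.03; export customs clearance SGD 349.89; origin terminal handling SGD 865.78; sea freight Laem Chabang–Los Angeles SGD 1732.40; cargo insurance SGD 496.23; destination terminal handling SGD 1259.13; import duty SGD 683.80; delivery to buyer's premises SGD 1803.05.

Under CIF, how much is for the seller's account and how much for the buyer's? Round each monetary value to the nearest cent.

Seller: SGD 17608.85; buyer: SGD 3745.98

CIF: the seller pays costs through ocean freight and marine insurance to the destination port.
Seller's account: goods 13481.52 + inland to port 683.03 + export clearance 349.89 + origin terminal 865.78 + freight 1732.40 + insurance 496.23 = 17608.85
Buyer's account: destination terminal 1259.13 + duty 683.80 + delivery 1803.05 = 3745.98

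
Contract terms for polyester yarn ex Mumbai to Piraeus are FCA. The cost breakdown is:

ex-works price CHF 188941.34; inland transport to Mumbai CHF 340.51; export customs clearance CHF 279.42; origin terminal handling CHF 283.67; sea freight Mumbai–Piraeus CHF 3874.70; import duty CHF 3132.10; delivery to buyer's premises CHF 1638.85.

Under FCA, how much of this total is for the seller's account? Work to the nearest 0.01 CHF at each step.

Seller's account: CHF 189561.27

FCA: the seller delivers export-cleared goods to the carrier; the buyer bears costs from that point.
Seller's account: goods 188941.34 + inland to port 340.51 + export clearance 279.42 = 189561.27
Buyer's account: origin terminal 283.67 + freight 3874.70 + duty 3132.10 + delivery 1638.85 = 8929.32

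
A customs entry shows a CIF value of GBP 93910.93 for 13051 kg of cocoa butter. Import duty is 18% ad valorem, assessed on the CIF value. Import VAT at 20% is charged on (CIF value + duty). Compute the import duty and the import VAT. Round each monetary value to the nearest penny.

Import duty = 93910.93 × 18% = 16903.97
VAT base = CIF + duty = 93910.93 + 16903.97 = 110814.90
Import VAT = 110814.90 × 20% = 22162.98

Import duty: GBP 16903.97; import VAT: GBP 22162.98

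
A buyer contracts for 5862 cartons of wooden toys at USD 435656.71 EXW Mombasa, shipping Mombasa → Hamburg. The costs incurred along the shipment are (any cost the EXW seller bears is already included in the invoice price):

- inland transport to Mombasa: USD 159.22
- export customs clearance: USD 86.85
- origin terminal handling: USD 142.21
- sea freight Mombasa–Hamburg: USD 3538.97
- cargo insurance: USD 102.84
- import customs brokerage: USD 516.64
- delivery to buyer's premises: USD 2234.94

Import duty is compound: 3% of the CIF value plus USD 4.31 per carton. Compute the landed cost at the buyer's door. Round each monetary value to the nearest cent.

EXW: the seller makes goods available at their premises; the buyer bears all onward costs.
CIF value = EXW price + inland to port + export clearance + origin terminal + freight + insurance = 435656.71 + 159.22 + 86.85 + 142.21 + 3538.97 + 102.84 = 439686.80
Ad valorem component: 439686.80 × 3% = 13190.60
Specific component: 5862 × 4.31 = 25265.22
Import duty = 13190.60 + 25265.22 = 38455.82
Buyer bears: inland to port 159.22 + export clearance 86.85 + origin terminal 142.21 + freight 3538.97 + insurance 102.84 + brokerage 516.64 + delivery 2234.94 + duty 38455.82 = 45237.49
Landed cost = invoice 435656.71 + 45237.49 = 480894.20

Total landed cost: USD 480894.20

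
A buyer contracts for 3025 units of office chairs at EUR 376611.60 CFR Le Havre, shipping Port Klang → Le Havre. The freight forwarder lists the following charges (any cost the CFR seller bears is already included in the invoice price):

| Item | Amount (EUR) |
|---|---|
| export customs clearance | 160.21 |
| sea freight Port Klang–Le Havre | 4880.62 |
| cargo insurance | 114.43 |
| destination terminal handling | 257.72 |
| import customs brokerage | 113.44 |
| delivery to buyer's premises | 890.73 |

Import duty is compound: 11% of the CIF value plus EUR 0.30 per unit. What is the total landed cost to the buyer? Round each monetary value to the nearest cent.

CFR: the seller pays costs through ocean freight to the destination port, but not insurance.
Already in the invoice (seller's account under CFR): export clearance, freight — exclude.
CIF value = CFR price + insurance = 376611.60 + 114.43 = 376726.03
Ad valorem component: 376726.03 × 11% = 41439.86
Specific component: 3025 × 0.30 = 907.50
Import duty = 41439.86 + 907.50 = 42347.36
Buyer bears: insurance 114.43 + destination terminal 257.72 + brokerage 113.44 + delivery 890.73 + duty 42347.36 = 43723.68
Landed cost = invoice 376611.60 + 43723.68 = 420335.28

Total landed cost: EUR 420335.28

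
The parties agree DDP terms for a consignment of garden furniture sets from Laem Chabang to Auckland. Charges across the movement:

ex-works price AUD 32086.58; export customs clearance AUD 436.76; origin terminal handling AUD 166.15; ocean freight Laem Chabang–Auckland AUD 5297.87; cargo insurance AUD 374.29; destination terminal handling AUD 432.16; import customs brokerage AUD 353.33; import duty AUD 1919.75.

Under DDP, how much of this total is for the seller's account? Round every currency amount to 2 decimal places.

Seller's account: AUD 41066.89

DDP: the seller bears all costs including import duty.
Seller's account: goods 32086.58 + export clearance 436.76 + origin terminal 166.15 + freight 5297.87 + insurance 374.29 + destination terminal 432.16 + brokerage 353.33 + duty 1919.75 = 41066.89
Buyer's account: 0.00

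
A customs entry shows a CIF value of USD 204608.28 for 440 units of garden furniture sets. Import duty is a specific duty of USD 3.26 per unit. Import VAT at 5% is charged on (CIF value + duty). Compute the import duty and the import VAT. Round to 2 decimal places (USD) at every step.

Import duty: USD 1434.40; import VAT: USD 10302.13

Import duty = 440 × 3.26 = 1434.40
VAT base = CIF + duty = 204608.28 + 1434.40 = 206042.68
Import VAT = 206042.68 × 5% = 10302.13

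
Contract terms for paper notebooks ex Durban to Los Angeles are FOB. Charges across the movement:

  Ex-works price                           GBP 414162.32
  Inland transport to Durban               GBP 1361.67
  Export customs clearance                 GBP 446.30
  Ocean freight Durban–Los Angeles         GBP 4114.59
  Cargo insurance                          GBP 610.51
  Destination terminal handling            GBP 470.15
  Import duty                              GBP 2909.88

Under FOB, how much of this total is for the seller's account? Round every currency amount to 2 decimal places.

Seller's account: GBP 415970.29

FOB: the seller bears costs until goods are on board at the origin port; the buyer bears freight, insurance and all costs thereafter.
Seller's account: goods 414162.32 + inland to port 1361.67 + export clearance 446.30 = 415970.29
Buyer's account: freight 4114.59 + insurance 610.51 + destination terminal 470.15 + duty 2909.88 = 8105.13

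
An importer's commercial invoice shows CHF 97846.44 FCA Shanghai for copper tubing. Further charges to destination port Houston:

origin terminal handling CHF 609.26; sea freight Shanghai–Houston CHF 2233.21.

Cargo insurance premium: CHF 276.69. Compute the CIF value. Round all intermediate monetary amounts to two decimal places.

CIF = FCA price + pre-shipment costs + freight + insurance
CIF = 97846.44 + 609.26 + 2233.21 + 276.69 = 100965.60

CIF value: CHF 100965.60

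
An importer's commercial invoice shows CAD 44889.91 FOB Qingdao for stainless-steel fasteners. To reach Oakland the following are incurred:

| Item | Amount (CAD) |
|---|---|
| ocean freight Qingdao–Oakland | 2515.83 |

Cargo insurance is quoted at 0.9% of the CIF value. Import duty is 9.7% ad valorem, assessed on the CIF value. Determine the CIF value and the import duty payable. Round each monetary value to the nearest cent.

Let C be the CIF value. C = FOB price + freight + 0.9% × C
C − 0.9% × C = 44889.91 + 2515.83
0.991 × C = 47405.74
C = 47405.74 / 0.991 = 47836.27
Insurance premium = 0.9% × 47836.27 = 430.53
Import duty = 47836.27 × 9.7% = 4640.12

CIF value: CAD 47836.27; import duty: CAD 4640.12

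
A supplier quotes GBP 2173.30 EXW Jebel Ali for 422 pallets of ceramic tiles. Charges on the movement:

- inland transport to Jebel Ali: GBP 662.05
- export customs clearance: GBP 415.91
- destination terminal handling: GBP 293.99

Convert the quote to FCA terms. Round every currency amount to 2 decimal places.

Not relevant to the conversion: destination terminal — on the buyer under both terms; not part of either seller's price.
From EXW to FCA, the seller additionally bears: inland to port, export clearance.
FCA price = 2173.30 + 662.05 + 415.91 = 3251.26

FCA price: GBP 3251.26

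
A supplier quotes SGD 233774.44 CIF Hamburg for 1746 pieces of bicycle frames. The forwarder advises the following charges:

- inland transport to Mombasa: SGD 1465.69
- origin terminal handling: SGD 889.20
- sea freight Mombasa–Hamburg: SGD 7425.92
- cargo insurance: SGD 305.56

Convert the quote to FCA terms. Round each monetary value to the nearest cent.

FCA price: SGD 225153.76

Not relevant to the conversion: inland to port — on the seller under both CIF and FCA; already in the CIF price and stays in the FCA price.
From CIF to FCA, the seller no longer bears: origin terminal, freight, insurance.
FCA price = 233774.44 − 889.20 − 7425.92 − 305.56 = 225153.76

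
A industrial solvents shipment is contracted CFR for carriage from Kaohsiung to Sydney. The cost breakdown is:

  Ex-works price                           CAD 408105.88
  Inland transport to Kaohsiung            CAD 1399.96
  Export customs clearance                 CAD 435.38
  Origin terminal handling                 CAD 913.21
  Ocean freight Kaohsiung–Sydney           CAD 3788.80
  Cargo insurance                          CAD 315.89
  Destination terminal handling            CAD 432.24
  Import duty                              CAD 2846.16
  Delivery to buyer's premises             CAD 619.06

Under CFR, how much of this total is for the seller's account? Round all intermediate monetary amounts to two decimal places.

CFR: the seller pays costs through ocean freight to the destination port, but not insurance.
Seller's account: goods 408105.88 + inland to port 1399.96 + export clearance 435.38 + origin terminal 913.21 + freight 3788.80 = 414643.23
Buyer's account: insurance 315.89 + destination terminal 432.24 + duty 2846.16 + delivery 619.06 = 4213.35

Seller's account: CAD 414643.23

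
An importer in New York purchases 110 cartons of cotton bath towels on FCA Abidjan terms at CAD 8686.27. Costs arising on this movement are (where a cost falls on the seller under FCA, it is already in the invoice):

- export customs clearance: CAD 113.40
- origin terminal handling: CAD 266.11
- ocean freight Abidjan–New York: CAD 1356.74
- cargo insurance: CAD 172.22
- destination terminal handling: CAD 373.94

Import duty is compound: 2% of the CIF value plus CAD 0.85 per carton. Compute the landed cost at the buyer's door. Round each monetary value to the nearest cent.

Total landed cost: CAD 11158.41

FCA: the seller delivers export-cleared goods to the carrier; the buyer bears costs from that point.
Already in the invoice (seller's account under FCA): export clearance — exclude.
CIF value = FCA price + origin terminal + freight + insurance = 8686.27 + 266.11 + 1356.74 + 172.22 = 10481.34
Ad valorem component: 10481.34 × 2% = 209.63
Specific component: 110 × 0.85 = 93.50
Import duty = 209.63 + 93.50 = 303.13
Buyer bears: origin terminal 266.11 + freight 1356.74 + insurance 172.22 + destination terminal 373.94 + duty 303.13 = 2472.14
Landed cost = invoice 8686.27 + 2472.14 = 11158.41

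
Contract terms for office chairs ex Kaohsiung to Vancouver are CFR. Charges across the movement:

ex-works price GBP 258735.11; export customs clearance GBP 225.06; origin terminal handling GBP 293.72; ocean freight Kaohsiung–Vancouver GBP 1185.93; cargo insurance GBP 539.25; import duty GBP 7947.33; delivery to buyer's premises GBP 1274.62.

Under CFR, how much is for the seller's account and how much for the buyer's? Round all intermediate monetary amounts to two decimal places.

Seller: GBP 260439.82; buyer: GBP 9761.20

CFR: the seller pays costs through ocean freight to the destination port, but not insurance.
Seller's account: goods 258735.11 + export clearance 225.06 + origin terminal 293.72 + freight 1185.93 = 260439.82
Buyer's account: insurance 539.25 + duty 7947.33 + delivery 1274.62 = 9761.20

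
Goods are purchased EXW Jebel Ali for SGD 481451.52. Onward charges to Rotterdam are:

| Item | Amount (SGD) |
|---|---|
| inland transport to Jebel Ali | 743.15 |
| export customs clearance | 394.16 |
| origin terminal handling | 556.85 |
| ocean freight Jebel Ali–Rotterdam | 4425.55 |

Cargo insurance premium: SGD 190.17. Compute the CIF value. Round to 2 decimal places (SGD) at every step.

CIF value: SGD 487761.40

CIF = EXW price + pre-shipment costs + freight + insurance
CIF = 481451.52 + 743.15 + 394.16 + 556.85 + 4425.55 + 190.17 = 487761.40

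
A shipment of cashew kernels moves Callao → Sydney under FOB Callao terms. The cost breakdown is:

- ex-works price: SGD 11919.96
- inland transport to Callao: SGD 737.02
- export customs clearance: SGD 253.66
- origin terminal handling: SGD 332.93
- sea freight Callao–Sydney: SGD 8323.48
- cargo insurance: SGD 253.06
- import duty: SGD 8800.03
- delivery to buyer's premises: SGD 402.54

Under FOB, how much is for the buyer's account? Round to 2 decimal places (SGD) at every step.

Buyer's account: SGD 17779.11

FOB: the seller bears costs until goods are on board at the origin port; the buyer bears freight, insurance and all costs thereafter.
Seller's account: goods 11919.96 + inland to port 737.02 + export clearance 253.66 + origin terminal 332.93 = 13243.57
Buyer's account: freight 8323.48 + insurance 253.06 + duty 8800.03 + delivery 402.54 = 17779.11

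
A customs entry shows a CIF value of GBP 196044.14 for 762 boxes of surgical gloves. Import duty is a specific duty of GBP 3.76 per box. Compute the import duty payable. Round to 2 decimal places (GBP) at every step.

Import duty = 762 × 3.76 = 2865.12

Import duty: GBP 2865.12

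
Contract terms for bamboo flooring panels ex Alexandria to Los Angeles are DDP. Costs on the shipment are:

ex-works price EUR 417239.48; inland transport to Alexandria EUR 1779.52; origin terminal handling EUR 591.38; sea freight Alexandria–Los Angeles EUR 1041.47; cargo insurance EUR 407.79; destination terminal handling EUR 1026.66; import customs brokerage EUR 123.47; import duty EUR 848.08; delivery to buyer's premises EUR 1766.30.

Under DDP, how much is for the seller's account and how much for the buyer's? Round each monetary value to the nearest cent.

Seller: EUR 424824.15; buyer: EUR 0.00

DDP: the seller bears all costs including import duty.
Seller's account: goods 417239.48 + inland to port 1779.52 + origin terminal 591.38 + freight 1041.47 + insurance 407.79 + destination terminal 1026.66 + brokerage 123.47 + duty 848.08 + delivery 1766.30 = 424824.15
Buyer's account: 0.00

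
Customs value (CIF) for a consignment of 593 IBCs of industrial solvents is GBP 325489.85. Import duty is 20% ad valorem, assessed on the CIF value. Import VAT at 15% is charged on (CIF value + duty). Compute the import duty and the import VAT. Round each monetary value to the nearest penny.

Import duty = 325489.85 × 20% = 65097.97
VAT base = CIF + duty = 325489.85 + 65097.97 = 390587.82
Import VAT = 390587.82 × 15% = 58588.17

Import duty: GBP 65097.97; import VAT: GBP 58588.17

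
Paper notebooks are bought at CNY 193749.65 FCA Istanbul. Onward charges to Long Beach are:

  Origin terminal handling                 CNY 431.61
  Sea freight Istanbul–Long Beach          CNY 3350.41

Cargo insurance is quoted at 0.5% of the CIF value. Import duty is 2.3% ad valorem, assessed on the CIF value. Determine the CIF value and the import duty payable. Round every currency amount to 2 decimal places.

Let C be the CIF value. C = FCA price + pre-shipment costs + freight + 0.5% × C
C − 0.5% × C = 193749.65 + 431.61 + 3350.41
0.995 × C = 197531.67
C = 197531.67 / 0.995 = 198524.29
Insurance premium = 0.5% × 198524.29 = 992.62
Import duty = 198524.29 × 2.3% = 4566.06

CIF value: CNY 198524.29; import duty: CNY 4566.06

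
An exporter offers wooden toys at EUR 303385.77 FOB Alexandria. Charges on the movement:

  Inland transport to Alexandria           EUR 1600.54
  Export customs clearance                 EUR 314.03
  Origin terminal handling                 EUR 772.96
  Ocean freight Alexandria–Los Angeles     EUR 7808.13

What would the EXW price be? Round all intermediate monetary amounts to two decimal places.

EXW price: EUR 300698.24

Not relevant to the conversion: freight — on the buyer under both terms; not part of either seller's price.
From FOB to EXW, the seller no longer bears: inland to port, export clearance, origin terminal.
EXW price = 303385.77 − 1600.54 − 314.03 − 772.96 = 300698.24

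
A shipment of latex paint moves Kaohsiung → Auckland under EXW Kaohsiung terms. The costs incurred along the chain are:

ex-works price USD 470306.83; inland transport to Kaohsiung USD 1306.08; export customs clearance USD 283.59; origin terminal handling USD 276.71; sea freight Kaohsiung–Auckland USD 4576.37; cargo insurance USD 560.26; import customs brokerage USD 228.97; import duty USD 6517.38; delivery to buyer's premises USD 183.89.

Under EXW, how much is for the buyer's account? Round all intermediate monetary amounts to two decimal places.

Buyer's account: USD 13933.25

EXW: the seller makes goods available at their premises; the buyer bears all onward costs.
Seller's account: goods 470306.83 = 470306.83
Buyer's account: inland to port 1306.08 + export clearance 283.59 + origin terminal 276.71 + freight 4576.37 + insurance 560.26 + brokerage 228.97 + duty 6517.38 + delivery 183.89 = 13933.25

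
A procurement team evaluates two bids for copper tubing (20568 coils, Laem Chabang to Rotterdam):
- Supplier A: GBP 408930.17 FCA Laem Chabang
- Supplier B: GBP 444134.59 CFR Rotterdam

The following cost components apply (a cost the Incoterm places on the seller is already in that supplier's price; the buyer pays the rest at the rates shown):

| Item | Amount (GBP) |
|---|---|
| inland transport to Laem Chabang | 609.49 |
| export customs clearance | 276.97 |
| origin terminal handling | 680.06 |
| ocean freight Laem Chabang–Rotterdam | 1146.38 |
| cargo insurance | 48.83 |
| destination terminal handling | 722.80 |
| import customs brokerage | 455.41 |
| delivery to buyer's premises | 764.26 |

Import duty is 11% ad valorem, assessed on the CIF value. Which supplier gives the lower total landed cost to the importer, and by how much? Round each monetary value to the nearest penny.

Supplier A (FCA):
CIF value = FCA price + origin terminal + freight + insurance = 408930.17 + 680.06 + 1146.38 + 48.83 = 410805.44
Import duty = 410805.44 × 11% = 45188.60
Buyer bears (A): 680.06 + 1146.38 + 48.83 + 722.80 + 455.41 + 764.26 = 3817.74
Landed cost (A) = invoice 408930.17 + 3817.74 + duty 45188.60 = 457936.51
Supplier B (CFR):
CIF value = CFR price + insurance = 444134.59 + 48.83 = 444183.42
Import duty = 444183.42 × 11% = 48860.18
Buyer bears (B): 48.83 + 722.80 + 455.41 + 764.26 = 1991.30
Landed cost (B) = invoice 444134.59 + 1991.30 + duty 48860.18 = 494986.07
Difference = |457936.51 − 494986.07| = 37049.56

Supplier A is cheaper by GBP 37049.56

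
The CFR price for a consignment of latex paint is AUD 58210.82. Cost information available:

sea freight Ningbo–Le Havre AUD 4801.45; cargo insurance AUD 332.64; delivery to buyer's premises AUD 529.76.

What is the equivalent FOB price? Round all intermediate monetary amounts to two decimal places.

Not relevant to the conversion: delivery, insurance — on the buyer under both terms; not part of either seller's price.
From CFR to FOB, the seller no longer bears: freight.
FOB price = 58210.82 − 4801.45 = 53409.37

FOB price: AUD 53409.37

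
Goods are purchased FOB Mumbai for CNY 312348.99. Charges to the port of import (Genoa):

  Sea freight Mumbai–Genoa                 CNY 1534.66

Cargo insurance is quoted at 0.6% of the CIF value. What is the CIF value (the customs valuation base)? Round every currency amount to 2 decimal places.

CIF value: CNY 315778.32

Let C be the CIF value. C = FOB price + freight + 0.6% × C
C − 0.6% × C = 312348.99 + 1534.66
0.994 × C = 313883.65
C = 313883.65 / 0.994 = 315778.32
Insurance premium = 0.6% × 315778.32 = 1894.67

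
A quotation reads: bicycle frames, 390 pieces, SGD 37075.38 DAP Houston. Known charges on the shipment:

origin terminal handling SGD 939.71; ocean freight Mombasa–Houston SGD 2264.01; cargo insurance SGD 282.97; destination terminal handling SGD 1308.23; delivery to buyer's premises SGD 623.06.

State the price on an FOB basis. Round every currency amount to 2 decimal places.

FOB price: SGD 32597.11

Not relevant to the conversion: origin terminal — on the seller under both DAP and FOB; already in the DAP price and stays in the FOB price.
From DAP to FOB, the seller no longer bears: freight, insurance, destination terminal, delivery.
FOB price = 37075.38 − 2264.01 − 282.97 − 1308.23 − 623.06 = 32597.11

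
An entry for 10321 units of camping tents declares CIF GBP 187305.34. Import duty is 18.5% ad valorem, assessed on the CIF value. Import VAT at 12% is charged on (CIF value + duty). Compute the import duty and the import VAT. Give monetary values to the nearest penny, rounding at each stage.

Import duty: GBP 34651.49; import VAT: GBP 26634.82

Import duty = 187305.34 × 18.5% = 34651.49
VAT base = CIF + duty = 187305.34 + 34651.49 = 221956.83
Import VAT = 221956.83 × 12% = 26634.82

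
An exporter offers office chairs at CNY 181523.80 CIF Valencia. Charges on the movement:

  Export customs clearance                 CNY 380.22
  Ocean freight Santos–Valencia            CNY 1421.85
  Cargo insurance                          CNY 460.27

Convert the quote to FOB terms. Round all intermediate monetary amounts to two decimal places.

FOB price: CNY 179641.68

Not relevant to the conversion: export clearance — on the seller under both CIF and FOB; already in the CIF price and stays in the FOB price.
From CIF to FOB, the seller no longer bears: freight, insurance.
FOB price = 181523.80 − 1421.85 − 460.27 = 179641.68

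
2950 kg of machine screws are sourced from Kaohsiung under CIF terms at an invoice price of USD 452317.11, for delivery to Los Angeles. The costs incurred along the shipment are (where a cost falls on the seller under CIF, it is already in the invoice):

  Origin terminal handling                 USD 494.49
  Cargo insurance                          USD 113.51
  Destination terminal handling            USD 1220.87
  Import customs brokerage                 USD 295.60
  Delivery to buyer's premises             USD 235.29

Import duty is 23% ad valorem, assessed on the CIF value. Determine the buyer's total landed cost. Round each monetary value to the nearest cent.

Total landed cost: USD 558101.81

CIF: the seller pays costs through ocean freight and marine insurance to the destination port.
Already in the invoice (seller's account under CIF): origin terminal, insurance — exclude.
The CIF price already equals the CIF value: 452317.11
Import duty = 452317.11 × 23% = 104032.94
Buyer bears: destination terminal 1220.87 + brokerage 295.60 + delivery 235.29 + duty 104032.94 = 105784.70
Landed cost = invoice 452317.11 + 105784.70 = 558101.81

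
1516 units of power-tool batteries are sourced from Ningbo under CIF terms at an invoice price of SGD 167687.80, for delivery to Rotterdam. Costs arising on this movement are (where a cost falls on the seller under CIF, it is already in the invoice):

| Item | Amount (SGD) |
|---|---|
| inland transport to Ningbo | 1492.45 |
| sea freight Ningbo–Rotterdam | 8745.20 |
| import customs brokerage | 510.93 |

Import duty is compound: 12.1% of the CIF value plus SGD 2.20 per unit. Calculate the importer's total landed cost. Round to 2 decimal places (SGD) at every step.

CIF: the seller pays costs through ocean freight and marine insurance to the destination port.
Already in the invoice (seller's account under CIF): inland to port, freight — exclude.
The CIF price already equals the CIF value: 167687.80
Ad valorem component: 167687.80 × 12.1% = 20290.22
Specific component: 1516 × 2.20 = 3335.20
Import duty = 20290.22 + 3335.20 = 23625.42
Buyer bears: brokerage 510.93 + duty 23625.42 = 24136.35
Landed cost = invoice 167687.80 + 24136.35 = 191824.15

Total landed cost: SGD 191824.15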